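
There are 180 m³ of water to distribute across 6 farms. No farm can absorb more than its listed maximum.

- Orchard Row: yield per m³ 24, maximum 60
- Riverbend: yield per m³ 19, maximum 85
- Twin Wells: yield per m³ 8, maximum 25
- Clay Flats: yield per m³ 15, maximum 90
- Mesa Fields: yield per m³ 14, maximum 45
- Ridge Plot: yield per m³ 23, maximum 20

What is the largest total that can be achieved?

3740

Highest yield per m³ first: Orchard Row 24 > Ridge Plot 23 > Riverbend 19 > Clay Flats 15 > Mesa Fields 14 > Twin Wells 8.
Orchard Row takes 60 to reach its cap of 60 — 120 left.
Ridge Plot takes 20 to reach its cap of 20 — 100 left.
Give Riverbend 85 to hit its cap of 85 — 15 left.
Only 15 left; Clay Flats takes them to reach 15.
Total = 24×60 + 19×85 + 15×15 + 23×20 = 3740.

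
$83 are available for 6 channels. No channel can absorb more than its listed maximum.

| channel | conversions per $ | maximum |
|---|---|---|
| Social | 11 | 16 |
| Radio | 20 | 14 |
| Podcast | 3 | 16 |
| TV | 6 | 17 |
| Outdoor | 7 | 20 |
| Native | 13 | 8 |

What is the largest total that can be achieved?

Order the channels by conversions per $: Radio 20 > Native 13 > Social 11 > Outdoor 7 > TV 6 > Podcast 3.
Radio takes 14 to reach its cap of 14 → 69 left.
Give Native 8 to hit its cap of 8 → 61 left.
Social takes 16 to reach its cap of 16 → 45 left.
Give Outdoor 20 to hit its cap of 20 → 25 left.
Give TV 17 to hit its cap of 17 → 8 left.
Podcast: +8 (room for 16) → 8. Pool exhausted.
Total = 11×16 + 20×14 + 3×8 + 6×17 + 7×20 + 13×8 = 826.

826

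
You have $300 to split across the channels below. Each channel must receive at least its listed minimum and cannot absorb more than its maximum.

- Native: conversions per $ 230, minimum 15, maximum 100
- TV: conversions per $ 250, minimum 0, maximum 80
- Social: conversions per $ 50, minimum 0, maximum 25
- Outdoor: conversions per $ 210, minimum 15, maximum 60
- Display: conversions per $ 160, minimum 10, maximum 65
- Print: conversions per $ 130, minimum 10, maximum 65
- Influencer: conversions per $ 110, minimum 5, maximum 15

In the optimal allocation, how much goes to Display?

Meeting every minimum uses 15+0+0+15+10+10+5 = 55 $, leaving 245.
Order the channels by conversions per $: TV 250 > Native 230 > Outdoor 210 > Display 160 > Print 130 > Influencer 110 > Social 50.
TV: +80 to 80 (cap) → 165 left.
Native takes 85 more to reach its cap of 100 → 80 left.
Outdoor: +45 to 60 (cap) → 35 left.
Display has room for 55 more but only 35 remain, so it gets 45.

45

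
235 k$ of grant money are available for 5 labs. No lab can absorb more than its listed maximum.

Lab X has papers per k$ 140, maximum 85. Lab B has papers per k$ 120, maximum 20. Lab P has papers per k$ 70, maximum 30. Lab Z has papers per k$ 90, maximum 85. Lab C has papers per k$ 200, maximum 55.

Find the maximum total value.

Order the labs by papers per k$: Lab C 200 > Lab X 140 > Lab B 120 > Lab Z 90 > Lab P 70.
Lab C takes 55 to reach its cap of 55 — 180 left.
Lab X takes 85 to reach its cap of 85 — 95 left.
Give Lab B 20 to hit its cap of 20 — 75 left.
Lab Z has room for 85 but only 75 remain, so it gets 75.
Total = 140×85 + 120×20 + 90×75 + 200×55 = 32050.

32050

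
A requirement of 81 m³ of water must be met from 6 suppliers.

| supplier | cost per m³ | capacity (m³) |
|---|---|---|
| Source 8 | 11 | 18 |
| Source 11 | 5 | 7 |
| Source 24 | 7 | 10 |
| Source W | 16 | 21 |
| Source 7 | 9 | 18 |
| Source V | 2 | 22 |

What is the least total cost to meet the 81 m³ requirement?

Fill from the cheapest supplier first.
Source V (2): use full 22 → 59 m³ to go.
Source 11 (5): use full 7 → 52 m³ to go.
Source 24 (7): use full 10 → 42 m³ to go.
Take 18 from Source 7 at 9 → need 24 more.
Source 8 at 11: take all 18 m³ → 6 still needed.
Take 6 from Source W at 16 to finish.
Cost = 22×2 + 7×5 + 10×7 + 18×9 + 18×11 + 6×16 = 605.

605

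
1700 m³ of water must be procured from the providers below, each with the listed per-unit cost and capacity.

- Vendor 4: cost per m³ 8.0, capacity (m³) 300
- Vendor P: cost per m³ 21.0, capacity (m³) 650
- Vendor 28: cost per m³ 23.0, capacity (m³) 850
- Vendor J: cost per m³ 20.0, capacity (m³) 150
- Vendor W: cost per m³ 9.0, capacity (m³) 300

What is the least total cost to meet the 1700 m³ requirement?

28650

Fill from the cheapest provider first.
Vendor 4 at 8.0: take all 300 m³ → 1400 still needed.
Take 300 from Vendor W at 9.0 → need 1100 more.
Vendor J (20.0): use full 150 → 950 m³ to go.
Vendor P at 21.0: take all 650 m³ → 300 still needed.
Vendor 28 at 23.0: take 300 of its 850 → requirement met.
Cost = 300×8.0 + 300×9.0 + 150×20.0 + 650×21.0 + 300×23.0 = 28650.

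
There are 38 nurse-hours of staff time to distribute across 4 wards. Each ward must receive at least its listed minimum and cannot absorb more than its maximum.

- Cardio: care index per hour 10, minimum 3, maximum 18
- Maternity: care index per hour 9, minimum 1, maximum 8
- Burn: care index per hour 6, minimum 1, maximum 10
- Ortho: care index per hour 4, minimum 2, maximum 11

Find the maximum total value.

Meeting every minimum uses 3+1+1+2 = 7 nurse-hours, leaving 31.
Highest care index per hour first: Cardio 10 > Maternity 9 > Burn 6 > Ortho 4.
Cardio takes 15 more to reach its cap of 18 → 16 left.
Maternity: +7 to 8 (cap) → 9 left.
Burn takes 9 more to reach its cap of 10 → 0 left.
Total = 10×18 + 9×8 + 6×10 + 4×2 = 320.

320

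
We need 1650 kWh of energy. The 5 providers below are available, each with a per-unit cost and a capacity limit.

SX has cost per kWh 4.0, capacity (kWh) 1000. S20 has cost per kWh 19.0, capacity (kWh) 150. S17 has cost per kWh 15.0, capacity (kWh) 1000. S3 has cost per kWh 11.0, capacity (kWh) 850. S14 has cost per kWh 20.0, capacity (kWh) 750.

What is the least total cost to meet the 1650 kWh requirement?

Cheapest first:
SX at 4.0: take all 1000 kWh → 650 still needed.
S3 (11.0): take the remaining 650 → done.
S17, S20, S14: unused.
Cost = 1000×4.0 + 650×11.0 = 11150.

11150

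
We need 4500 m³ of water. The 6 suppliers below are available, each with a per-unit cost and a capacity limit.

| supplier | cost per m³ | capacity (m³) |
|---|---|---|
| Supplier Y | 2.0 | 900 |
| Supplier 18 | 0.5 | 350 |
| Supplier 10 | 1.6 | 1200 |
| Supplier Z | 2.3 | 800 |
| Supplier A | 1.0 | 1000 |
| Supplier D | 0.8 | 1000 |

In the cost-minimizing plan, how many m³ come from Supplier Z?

50

Fill from the cheapest supplier first.
Supplier 18 (0.5): use full 350 → 4150 m³ to go.
Supplier D at 0.8: take all 1000 m³ → 3150 still needed.
Supplier A (1.0): use full 1000 → 2150 m³ to go.
Supplier 10 (1.6): use full 1200 → 950 m³ to go.
Supplier Y (2.0): use full 900 → 50 m³ to go.
Supplier Z (2.3): take the remaining 50 → done.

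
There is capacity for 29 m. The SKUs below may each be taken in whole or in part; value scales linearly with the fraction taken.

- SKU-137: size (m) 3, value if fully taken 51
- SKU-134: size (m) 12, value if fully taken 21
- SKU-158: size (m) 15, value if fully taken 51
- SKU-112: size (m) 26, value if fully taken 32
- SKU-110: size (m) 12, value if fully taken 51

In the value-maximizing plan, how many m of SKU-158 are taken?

Best value per unit of size first: SKU-137 51/3≈17, SKU-110 51/12≈4.25, SKU-158 51/15≈3.4, SKU-134 21/12≈1.75, SKU-112 32/26≈1.23.
All 3 m of SKU-137 fit (value 51) — 26 remain.
Take all of SKU-110 (12 m, value 51) — 14 m left.
Fill the last 14 m with part of SKU-158: 14/15 of it earns 47.6.

14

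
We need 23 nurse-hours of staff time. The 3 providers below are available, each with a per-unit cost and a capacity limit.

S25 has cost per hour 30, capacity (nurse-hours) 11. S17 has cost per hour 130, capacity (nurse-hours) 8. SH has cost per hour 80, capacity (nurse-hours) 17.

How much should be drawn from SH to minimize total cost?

Use providers in increasing cost order.
Take 11 from S25 at 30 ; need 12 more.
SH (80): take the remaining 12 ; done.
S17: unused.

12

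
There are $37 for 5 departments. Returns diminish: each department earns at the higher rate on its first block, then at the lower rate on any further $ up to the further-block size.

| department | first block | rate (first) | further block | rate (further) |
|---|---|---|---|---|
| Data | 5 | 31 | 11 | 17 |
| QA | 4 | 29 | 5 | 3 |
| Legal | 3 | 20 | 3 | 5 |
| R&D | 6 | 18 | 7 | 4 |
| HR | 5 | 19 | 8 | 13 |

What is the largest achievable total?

760

Treat each block as its own option and order by rate: Data/first 31 > QA/first 29 > Legal/first 20 > HR/first 19 > R&D/first 18 > Data/second 17 > HR/second 13 > Legal/second 5 > R&D/second 4 > QA/second 3.
Data first at 31: fill all 5 ; 32 left.
Fill QA first block (4 at 29) ; 28 left.
Legal/first (20): +3 ; 25 left.
Fill HR first block (5 at 19) ; 20 left.
R&D/first (18): +6 ; 14 left.
Data/second (17): +11 ; 3 left.
3 remain; put them into HR second at 13.
Total = 31×5 + 29×4 + 20×3 + 19×5 + 18×6 + 17×11 + 13×3 = 760.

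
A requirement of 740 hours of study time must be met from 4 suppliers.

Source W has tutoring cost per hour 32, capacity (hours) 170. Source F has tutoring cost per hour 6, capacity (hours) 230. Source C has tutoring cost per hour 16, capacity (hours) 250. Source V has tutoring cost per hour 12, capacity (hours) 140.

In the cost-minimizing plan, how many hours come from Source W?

120

Use suppliers in increasing cost order.
Source F at 6: take all 230 hours — 510 still needed.
Source V at 12: take all 140 hours — 370 still needed.
Source C (16): use full 250 — 120 hours to go.
Source W (32): take the remaining 120 — done.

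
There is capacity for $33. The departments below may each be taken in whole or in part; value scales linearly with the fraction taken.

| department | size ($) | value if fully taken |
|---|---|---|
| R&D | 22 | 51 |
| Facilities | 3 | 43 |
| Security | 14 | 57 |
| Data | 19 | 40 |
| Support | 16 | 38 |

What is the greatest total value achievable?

Sort by value density: Facilities 43/3≈14.3, Security 57/14≈4.07, Support 38/16≈2.38, R&D 51/22≈2.32, Data 40/19≈2.11.
All 3 $ of Facilities fit (value 43) → 30 remain.
Take all of Security (14 $, value 57) → 16 $ left.
Take all of Support (16 $, value 38) → 0 $ left.
Total value = 138.

138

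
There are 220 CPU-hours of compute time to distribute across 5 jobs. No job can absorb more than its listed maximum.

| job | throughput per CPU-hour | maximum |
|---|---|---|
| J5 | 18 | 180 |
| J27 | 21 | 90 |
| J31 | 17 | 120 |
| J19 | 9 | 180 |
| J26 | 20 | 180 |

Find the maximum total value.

4490

Highest throughput per CPU-hour first: J27 21 > J26 20 > J5 18 > J31 17 > J19 9.
J27: +90 to 90 (cap) ; 130 left.
J26: +130 (room for 180) → 130. Pool exhausted.
Total = 21×90 + 20×130 = 4490.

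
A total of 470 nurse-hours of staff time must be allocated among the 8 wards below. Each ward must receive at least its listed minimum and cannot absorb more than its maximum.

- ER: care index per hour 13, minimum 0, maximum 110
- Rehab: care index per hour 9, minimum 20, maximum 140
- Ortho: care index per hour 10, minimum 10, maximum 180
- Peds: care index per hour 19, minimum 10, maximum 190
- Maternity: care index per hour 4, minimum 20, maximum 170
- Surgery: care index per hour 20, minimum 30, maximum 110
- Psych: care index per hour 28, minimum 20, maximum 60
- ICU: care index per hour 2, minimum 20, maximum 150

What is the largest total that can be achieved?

Meeting every minimum uses 0+20+10+10+20+30+20+20 = 130 nurse-hours, leaving 340.
Rank by care index per hour: Psych 28 > Surgery 20 > Peds 19 > ER 13 > Ortho 10 > Rehab 9 > Maternity 4 > ICU 2.
Psych: +40 to 60 (cap) — 300 left.
Surgery: +80 to 110 (cap) — 220 left.
Give Peds 180 more to hit its cap of 190 — 40 left.
ER has room for 110 more but only 40 remain, so it gets 40.
Total = 13×40 + 9×20 + 10×10 + 19×190 + 4×20 + 20×110 + 28×60 + 2×20 = 8410.

8410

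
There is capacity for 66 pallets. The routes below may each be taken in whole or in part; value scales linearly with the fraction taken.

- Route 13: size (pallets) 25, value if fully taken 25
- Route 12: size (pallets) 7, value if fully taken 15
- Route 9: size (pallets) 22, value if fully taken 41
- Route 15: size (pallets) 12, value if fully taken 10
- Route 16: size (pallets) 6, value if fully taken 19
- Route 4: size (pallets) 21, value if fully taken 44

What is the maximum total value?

Sort by value density: Route 16 19/6≈3.17, Route 12 15/7≈2.14, Route 4 44/21≈2.1, Route 9 41/22≈1.86, Route 13 25/25≈1, Route 15 10/12≈0.833.
All 6 pallets of Route 16 fit (value 19) ; 60 remain.
Route 12: take in full, 7 pallets for value 15 ; 53 left.
Route 4: take in full, 21 pallets for value 44 ; 32 left.
Route 9: take in full, 22 pallets for value 41 ; 10 left.
10 pallets left: a 10/25 share of Route 13 gives 25×10/25 = 10.
Total value = 129.

129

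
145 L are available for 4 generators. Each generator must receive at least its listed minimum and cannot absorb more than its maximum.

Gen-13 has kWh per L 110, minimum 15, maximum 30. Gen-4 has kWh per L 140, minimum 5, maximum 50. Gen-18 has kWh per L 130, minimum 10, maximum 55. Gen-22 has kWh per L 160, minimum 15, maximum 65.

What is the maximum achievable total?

21000

Meeting every minimum uses 15+5+10+15 = 45 L, leaving 100.
Rank by kWh per L: Gen-22 160 > Gen-4 140 > Gen-18 130 > Gen-13 110.
Gen-22 takes 50 more to reach its cap of 65 ; 50 left.
Gen-4: +45 to 50 (cap) ; 5 left.
Gen-18 has room for 45 more but only 5 remain, so it gets 15.
Total = 110×15 + 140×50 + 130×15 + 160×65 = 21000.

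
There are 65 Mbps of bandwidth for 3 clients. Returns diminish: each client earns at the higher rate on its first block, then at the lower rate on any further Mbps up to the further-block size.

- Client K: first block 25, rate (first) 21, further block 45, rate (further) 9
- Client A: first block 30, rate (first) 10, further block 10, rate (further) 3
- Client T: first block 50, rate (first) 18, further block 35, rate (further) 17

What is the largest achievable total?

1245

Treat each block as its own option and order by rate: Client K/T1 21 > Client T/T1 18 > Client T/T2 17 > Client A/T1 10 > Client K/T2 9 > Client A/T2 3.
Client K T1 at 21: fill all 25 → 40 left.
Client T/T1: +40 of 50 at 18; pool empty.
Total = 21×25 + 18×40 = 1245.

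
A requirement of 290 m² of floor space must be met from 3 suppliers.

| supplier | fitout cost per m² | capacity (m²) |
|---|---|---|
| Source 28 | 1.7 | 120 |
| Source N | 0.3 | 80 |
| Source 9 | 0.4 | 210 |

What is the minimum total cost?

Cheapest first:
Source N (0.3): use full 80 ; 210 m² to go.
Source 9 at 0.4: take all 210 m² ; 0 still needed.
Source 28: unused.
Cost = 80×0.3 + 210×0.4 = 108.

108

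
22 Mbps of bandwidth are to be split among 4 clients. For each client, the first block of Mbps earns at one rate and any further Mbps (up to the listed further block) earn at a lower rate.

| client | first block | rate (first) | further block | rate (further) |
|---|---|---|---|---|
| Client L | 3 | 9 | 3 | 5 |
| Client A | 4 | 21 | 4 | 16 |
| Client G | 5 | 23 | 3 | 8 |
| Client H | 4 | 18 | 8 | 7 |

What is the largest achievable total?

Rank every tier by rate: Client G/tier1 23 > Client A/tier1 21 > Client H/tier1 18 > Client A/tier2 16 > Client L/tier1 9 > Client G/tier2 8 > Client H/tier2 7 > Client L/tier2 5.
Client G tier1 at 23: fill all 5 → 17 left.
Client A tier1 at 21: fill all 4 → 13 left.
Fill Client H tier1 block (4 at 18) → 9 left.
Client A tier2 at 16: fill all 4 → 5 left.
Client L/tier1 (9): +3 → 2 left.
Client G tier2 at 8: only 2 left, fill 2.
Total = 23×5 + 21×4 + 18×4 + 16×4 + 9×3 + 8×2 = 378.

378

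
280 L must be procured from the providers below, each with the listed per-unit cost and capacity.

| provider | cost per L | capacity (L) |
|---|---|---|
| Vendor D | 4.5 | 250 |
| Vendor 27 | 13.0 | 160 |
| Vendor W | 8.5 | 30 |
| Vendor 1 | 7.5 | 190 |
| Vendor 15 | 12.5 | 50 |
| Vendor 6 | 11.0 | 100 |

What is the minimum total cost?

Fill from the cheapest provider first.
Take 250 from Vendor D at 4.5 → need 30 more.
Take 30 from Vendor 1 at 7.5 to finish.
Vendor W, Vendor 6, Vendor 15, Vendor 27: unused.
Cost = 250×4.5 + 30×7.5 = 1350.

1350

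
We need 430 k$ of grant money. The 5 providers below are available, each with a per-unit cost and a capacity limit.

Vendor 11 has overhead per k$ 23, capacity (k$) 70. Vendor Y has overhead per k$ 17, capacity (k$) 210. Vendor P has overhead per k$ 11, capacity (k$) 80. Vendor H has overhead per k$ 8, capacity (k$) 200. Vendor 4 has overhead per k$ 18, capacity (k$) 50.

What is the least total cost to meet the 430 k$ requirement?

Cheapest first:
Vendor H (8): use full 200 → 230 k$ to go.
Vendor P at 11: take all 80 k$ → 150 still needed.
Vendor Y at 17: take 150 of its 210 → requirement met.
Vendor 4, Vendor 11: unused.
Cost = 200×8 + 80×11 + 150×17 = 5030.

5030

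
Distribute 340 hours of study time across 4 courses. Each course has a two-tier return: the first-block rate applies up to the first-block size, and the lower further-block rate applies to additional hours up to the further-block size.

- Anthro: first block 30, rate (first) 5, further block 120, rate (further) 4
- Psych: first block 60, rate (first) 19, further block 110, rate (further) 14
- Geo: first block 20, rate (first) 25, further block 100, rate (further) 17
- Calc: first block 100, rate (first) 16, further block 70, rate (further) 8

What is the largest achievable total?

Order all 8 blocks by rate: Geo/T1 25 > Psych/T1 19 > Geo/T2 17 > Calc/T1 16 > Psych/T2 14 > Calc/T2 8 > Anthro/T1 5 > Anthro/T2 4.
Geo T1 at 25: fill all 20 — 320 left.
Fill Psych T1 block (60 at 19) — 260 left.
Geo T2 at 17: fill all 100 — 160 left.
Fill Calc T1 block (100 at 16) — 60 left.
Psych/T2: +60 of 110 at 14; pool empty.
Total = 25×20 + 19×60 + 17×100 + 16×100 + 14×60 = 5780.

5780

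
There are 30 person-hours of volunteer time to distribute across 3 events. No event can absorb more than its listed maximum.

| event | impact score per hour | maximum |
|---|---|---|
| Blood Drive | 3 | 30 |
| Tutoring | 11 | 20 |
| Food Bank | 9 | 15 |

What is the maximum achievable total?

310

Rank by impact score per hour: Tutoring 11 > Food Bank 9 > Blood Drive 3.
Give Tutoring 20 to hit its cap of 20 — 10 left.
Food Bank: +10 (room for 15) → 10. Pool exhausted.
Total = 11×20 + 9×10 = 310.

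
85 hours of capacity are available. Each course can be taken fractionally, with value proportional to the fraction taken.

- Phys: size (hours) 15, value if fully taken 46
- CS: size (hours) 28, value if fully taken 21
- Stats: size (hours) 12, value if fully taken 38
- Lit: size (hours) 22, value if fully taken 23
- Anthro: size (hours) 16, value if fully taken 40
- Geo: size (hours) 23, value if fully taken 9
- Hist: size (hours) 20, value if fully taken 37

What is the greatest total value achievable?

184

Sort by value density: Stats 38/12≈3.17, Phys 46/15≈3.07, Anthro 40/16≈2.5, Hist 37/20≈1.85, Lit 23/22≈1.05, CS 21/28≈0.75, Geo 9/23≈0.391.
All 12 hours of Stats fit (value 38) → 73 remain.
All 15 hours of Phys fit (value 46) → 58 remain.
Take all of Anthro (16 hours, value 40) → 42 hours left.
All 20 hours of Hist fit (value 37) → 22 remain.
Lit: take in full, 22 hours for value 23 → 0 left.
Total value = 184.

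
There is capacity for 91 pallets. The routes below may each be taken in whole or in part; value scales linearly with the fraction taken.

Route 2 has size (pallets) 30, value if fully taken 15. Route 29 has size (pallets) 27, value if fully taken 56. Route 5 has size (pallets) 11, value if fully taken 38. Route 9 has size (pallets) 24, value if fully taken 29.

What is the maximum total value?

137.5

Rank by value-to-size ratio: Route 5 38/11≈3.45, Route 29 56/27≈2.07, Route 9 29/24≈1.21, Route 2 15/30≈0.5.
All 11 pallets of Route 5 fit (value 38) — 80 remain.
Route 29: take in full, 27 pallets for value 56 — 53 left.
All 24 pallets of Route 9 fit (value 29) — 29 remain.
Only 29 pallets remain; take 29/30 of Route 2 for value 15×29/30 = 14.5.
Total value = 137.5.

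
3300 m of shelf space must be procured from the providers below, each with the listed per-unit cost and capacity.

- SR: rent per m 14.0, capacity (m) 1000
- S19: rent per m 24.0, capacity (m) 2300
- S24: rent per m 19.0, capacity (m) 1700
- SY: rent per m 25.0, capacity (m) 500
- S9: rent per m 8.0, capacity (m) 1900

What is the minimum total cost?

Cheapest first:
S9 at 8.0: take all 1900 m ; 1400 still needed.
SR at 14.0: take all 1000 m ; 400 still needed.
S24 (19.0): take the remaining 400 ; done.
S19, SY: unused.
Cost = 1900×8.0 + 1000×14.0 + 400×19.0 = 36800.

36800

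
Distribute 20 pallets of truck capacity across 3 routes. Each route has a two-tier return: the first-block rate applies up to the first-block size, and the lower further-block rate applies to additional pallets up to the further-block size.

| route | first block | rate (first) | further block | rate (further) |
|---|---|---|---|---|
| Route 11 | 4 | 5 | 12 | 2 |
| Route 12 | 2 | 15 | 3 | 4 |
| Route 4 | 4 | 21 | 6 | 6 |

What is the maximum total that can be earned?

184

Rank every tier by rate: Route 4/first 21 > Route 12/first 15 > Route 4/second 6 > Route 11/first 5 > Route 12/second 4 > Route 11/second 2.
Fill Route 4 first block (4 at 21) ; 16 left.
Fill Route 12 first block (2 at 15) ; 14 left.
Route 4 second at 6: fill all 6 ; 8 left.
Route 11 first at 5: fill all 4 ; 4 left.
Route 12 second at 4: fill all 3 ; 1 left.
Route 11/second: +1 of 12 at 2; pool empty.
Total = 21×4 + 15×2 + 6×6 + 5×4 + 4×3 + 2×1 = 184.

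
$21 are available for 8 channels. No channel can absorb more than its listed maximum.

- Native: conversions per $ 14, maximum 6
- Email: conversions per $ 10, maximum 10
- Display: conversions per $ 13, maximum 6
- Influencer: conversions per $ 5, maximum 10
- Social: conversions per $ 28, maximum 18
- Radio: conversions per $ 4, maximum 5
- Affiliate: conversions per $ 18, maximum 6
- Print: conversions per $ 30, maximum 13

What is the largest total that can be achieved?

614

Order the channels by conversions per $: Print 30 > Social 28 > Affiliate 18 > Native 14 > Display 13 > Email 10 > Influencer 5 > Radio 4.
Print: +13 to 13 (cap) — 8 left.
Social: +8 (room for 18) → 8. Pool exhausted.
Total = 28×8 + 30×13 = 614.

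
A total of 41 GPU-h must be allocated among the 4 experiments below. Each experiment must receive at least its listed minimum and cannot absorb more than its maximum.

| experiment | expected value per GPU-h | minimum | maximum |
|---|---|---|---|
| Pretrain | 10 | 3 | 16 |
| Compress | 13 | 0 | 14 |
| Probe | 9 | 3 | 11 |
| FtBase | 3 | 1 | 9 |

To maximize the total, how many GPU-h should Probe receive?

10

Meeting every minimum uses 3+0+3+1 = 7 GPU-h, leaving 34.
Order the experiments by expected value per GPU-h: Compress 13 > Pretrain 10 > Probe 9 > FtBase 3.
Compress: +14 to 14 (cap) — 20 left.
Give Pretrain 13 more to hit its cap of 16 — 7 left.
Probe: +7 (room for 8) → 10. Pool exhausted.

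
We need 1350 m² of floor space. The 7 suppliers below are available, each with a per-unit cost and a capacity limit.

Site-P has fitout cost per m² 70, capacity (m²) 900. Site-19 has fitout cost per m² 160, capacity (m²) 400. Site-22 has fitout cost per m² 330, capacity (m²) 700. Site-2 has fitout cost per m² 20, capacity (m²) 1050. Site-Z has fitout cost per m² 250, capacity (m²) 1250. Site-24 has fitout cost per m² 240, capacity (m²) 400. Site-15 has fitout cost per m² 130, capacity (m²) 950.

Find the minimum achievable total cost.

Cheapest first:
Take 1050 from Site-2 at 20 → need 300 more.
Take 300 from Site-P at 70 to finish.
Site-15, Site-19, Site-24, Site-Z, Site-22: unused.
Cost = 1050×20 + 300×70 = 42000.

42000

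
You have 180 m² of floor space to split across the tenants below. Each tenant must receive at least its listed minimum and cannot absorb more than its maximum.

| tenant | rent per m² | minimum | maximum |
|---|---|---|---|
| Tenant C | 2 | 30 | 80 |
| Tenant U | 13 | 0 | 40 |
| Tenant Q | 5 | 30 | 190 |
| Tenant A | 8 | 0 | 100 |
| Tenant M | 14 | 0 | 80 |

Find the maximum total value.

1850

Meeting every minimum uses 30+0+30+0+0 = 60 m², leaving 120.
Highest rent per m² first: Tenant M 14 > Tenant U 13 > Tenant A 8 > Tenant Q 5 > Tenant C 2.
Give Tenant M 80 more to hit its cap of 80 → 40 left.
Tenant U: +40 to 40 (cap) → 0 left.
Total = 2×30 + 13×40 + 5×30 + 14×80 = 1850.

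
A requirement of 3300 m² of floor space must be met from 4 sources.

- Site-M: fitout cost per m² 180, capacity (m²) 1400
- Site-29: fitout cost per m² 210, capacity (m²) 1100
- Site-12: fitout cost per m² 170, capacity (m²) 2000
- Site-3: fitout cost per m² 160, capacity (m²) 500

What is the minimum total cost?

564000

Cheapest first:
Take 500 from Site-3 at 160 ; need 2800 more.
Site-12 (170): use full 2000 ; 800 m² to go.
Site-M at 180: take 800 of its 1400 ; requirement met.
Site-29: unused.
Cost = 500×160 + 2000×170 + 800×180 = 564000.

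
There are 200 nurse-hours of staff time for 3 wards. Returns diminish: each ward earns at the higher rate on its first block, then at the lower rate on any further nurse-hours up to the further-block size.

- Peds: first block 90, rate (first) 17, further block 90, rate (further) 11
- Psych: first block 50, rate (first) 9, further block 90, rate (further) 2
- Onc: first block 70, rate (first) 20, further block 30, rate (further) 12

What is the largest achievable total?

3400

Rank every tier by rate: Onc/first 20 > Peds/first 17 > Onc/second 12 > Peds/second 11 > Psych/first 9 > Psych/second 2.
Onc first at 20: fill all 70 ; 130 left.
Peds/first (17): +90 ; 40 left.
Fill Onc second block (30 at 12) ; 10 left.
Peds second at 11: only 10 left, fill 10.
Total = 20×70 + 17×90 + 12×30 + 11×10 = 3400.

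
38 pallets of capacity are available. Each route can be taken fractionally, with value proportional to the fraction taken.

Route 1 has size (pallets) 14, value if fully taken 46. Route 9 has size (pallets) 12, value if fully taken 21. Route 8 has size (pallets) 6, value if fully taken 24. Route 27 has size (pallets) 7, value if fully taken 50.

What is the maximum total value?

Best value per unit of size first: Route 27 50/7≈7.14, Route 8 24/6≈4, Route 1 46/14≈3.29, Route 9 21/12≈1.75.
All 7 pallets of Route 27 fit (value 50) → 31 remain.
Route 8: take in full, 6 pallets for value 24 → 25 left.
Take all of Route 1 (14 pallets, value 46) → 11 pallets left.
Only 11 pallets remain; take 11/12 of Route 9 for value 21×11/12 = 19.25.
Total value = 139.25.

139.25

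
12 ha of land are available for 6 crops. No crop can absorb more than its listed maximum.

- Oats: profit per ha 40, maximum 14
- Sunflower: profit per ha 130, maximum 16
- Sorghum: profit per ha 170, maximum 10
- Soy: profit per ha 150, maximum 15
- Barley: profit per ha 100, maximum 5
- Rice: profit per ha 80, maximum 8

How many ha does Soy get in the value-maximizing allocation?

Rank by profit per ha: Sorghum 170 > Soy 150 > Sunflower 130 > Barley 100 > Rice 80 > Oats 40.
Give Sorghum 10 to hit its cap of 10 — 2 left.
Soy: +2 (room for 15) → 2. Pool exhausted.

2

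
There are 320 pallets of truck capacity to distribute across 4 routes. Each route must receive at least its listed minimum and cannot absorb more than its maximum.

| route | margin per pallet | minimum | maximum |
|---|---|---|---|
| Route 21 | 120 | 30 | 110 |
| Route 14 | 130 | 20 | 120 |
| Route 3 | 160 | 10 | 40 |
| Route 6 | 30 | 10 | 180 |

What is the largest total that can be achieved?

36700

Meeting every minimum uses 30+20+10+10 = 70 pallets, leaving 250.
Rank by margin per pallet: Route 3 160 > Route 14 130 > Route 21 120 > Route 6 30.
Route 3: +30 to 40 (cap) → 220 left.
Give Route 14 100 more to hit its cap of 120 → 120 left.
Route 21 takes 80 more to reach its cap of 110 → 40 left.
Only 40 left; Route 6 takes them to reach 50.
Total = 120×110 + 130×120 + 160×40 + 30×50 = 36700.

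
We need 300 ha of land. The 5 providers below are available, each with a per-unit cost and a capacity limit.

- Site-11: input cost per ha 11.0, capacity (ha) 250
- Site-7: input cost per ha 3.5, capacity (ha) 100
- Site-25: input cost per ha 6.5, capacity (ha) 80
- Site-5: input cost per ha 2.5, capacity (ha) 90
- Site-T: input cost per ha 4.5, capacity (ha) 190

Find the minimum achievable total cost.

1070

Use providers in increasing cost order.
Site-5 at 2.5: take all 90 ha — 210 still needed.
Site-7 (3.5): use full 100 — 110 ha to go.
Site-T (4.5): take the remaining 110 — done.
Site-25, Site-11: unused.
Cost = 90×2.5 + 100×3.5 + 110×4.5 = 1070.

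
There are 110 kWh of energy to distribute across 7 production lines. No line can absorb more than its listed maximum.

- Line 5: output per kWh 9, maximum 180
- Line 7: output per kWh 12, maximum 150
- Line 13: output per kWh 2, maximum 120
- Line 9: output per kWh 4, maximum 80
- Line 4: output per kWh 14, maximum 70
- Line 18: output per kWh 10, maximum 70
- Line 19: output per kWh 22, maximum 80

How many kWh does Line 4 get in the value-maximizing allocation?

Order the production lines by output per kWh: Line 19 22 > Line 4 14 > Line 7 12 > Line 18 10 > Line 5 9 > Line 9 4 > Line 13 2.
Give Line 19 80 to hit its cap of 80 ; 30 left.
Only 30 left; Line 4 takes them to reach 30.

30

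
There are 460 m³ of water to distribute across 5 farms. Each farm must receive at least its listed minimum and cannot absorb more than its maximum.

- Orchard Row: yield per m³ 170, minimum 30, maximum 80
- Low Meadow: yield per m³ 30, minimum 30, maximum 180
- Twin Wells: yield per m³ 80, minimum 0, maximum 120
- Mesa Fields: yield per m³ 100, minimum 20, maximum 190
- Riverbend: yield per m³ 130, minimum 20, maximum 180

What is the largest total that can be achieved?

54900

Meeting every minimum uses 30+30+0+20+20 = 100 m³, leaving 360.
Highest yield per m³ first: Orchard Row 170 > Riverbend 130 > Mesa Fields 100 > Twin Wells 80 > Low Meadow 30.
Orchard Row: +50 to 80 (cap) ; 310 left.
Give Riverbend 160 more to hit its cap of 180 ; 150 left.
Mesa Fields has room for 170 more but only 150 remain, so it gets 170.
Total = 170×80 + 30×30 + 100×170 + 130×180 = 54900.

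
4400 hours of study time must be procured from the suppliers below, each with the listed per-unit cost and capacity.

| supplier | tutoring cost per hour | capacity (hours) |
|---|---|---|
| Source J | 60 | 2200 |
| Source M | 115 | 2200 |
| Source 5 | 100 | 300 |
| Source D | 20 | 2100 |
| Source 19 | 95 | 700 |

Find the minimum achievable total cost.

183500

Cheapest first:
Source D (20): use full 2100 → 2300 hours to go.
Source J (60): use full 2200 → 100 hours to go.
Take 100 from Source 19 at 95 to finish.
Source 5, Source M: unused.
Cost = 2100×20 + 2200×60 + 100×95 = 183500.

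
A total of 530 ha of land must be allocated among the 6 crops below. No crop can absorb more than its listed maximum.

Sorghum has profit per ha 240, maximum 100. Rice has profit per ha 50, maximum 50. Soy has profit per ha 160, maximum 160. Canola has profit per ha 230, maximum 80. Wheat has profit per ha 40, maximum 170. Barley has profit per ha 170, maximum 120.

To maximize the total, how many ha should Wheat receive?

Highest profit per ha first: Sorghum 240 > Canola 230 > Barley 170 > Soy 160 > Rice 50 > Wheat 40.
Sorghum takes 100 to reach its cap of 100 ; 430 left.
Canola takes 80 to reach its cap of 80 ; 350 left.
Barley takes 120 to reach its cap of 120 ; 230 left.
Give Soy 160 to hit its cap of 160 ; 70 left.
Give Rice 50 to hit its cap of 50 ; 20 left.
Only 20 left; Wheat takes them to reach 20.

20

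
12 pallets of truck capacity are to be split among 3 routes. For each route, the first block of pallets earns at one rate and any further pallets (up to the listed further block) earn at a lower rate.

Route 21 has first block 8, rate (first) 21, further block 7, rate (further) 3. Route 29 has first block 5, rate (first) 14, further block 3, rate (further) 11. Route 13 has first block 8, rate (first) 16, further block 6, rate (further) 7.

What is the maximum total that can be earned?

Treat each block as its own option and order by rate: Route 21/tier1 21 > Route 13/tier1 16 > Route 29/tier1 14 > Route 29/tier2 11 > Route 13/tier2 7 > Route 21/tier2 3.
Route 21 tier1 at 21: fill all 8 — 4 left.
Route 13/tier1: +4 of 8 at 16; pool empty.
Total = 21×8 + 16×4 = 232.

232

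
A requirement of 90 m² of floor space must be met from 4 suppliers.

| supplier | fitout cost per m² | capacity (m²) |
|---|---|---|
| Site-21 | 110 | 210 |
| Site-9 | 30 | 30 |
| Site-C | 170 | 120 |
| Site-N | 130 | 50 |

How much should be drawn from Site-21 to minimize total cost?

Cheapest first:
Site-9 at 30: take all 30 m² — 60 still needed.
Take 60 from Site-21 at 110 to finish.
Site-N, Site-C: unused.

60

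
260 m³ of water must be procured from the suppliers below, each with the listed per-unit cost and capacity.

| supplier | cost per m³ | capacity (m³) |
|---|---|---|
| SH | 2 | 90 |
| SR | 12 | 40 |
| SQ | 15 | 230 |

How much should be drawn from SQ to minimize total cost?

130

Cheapest first:
Take 90 from SH at 2 — need 170 more.
SR at 12: take all 40 m³ — 130 still needed.
SQ (15): take the remaining 130 — done.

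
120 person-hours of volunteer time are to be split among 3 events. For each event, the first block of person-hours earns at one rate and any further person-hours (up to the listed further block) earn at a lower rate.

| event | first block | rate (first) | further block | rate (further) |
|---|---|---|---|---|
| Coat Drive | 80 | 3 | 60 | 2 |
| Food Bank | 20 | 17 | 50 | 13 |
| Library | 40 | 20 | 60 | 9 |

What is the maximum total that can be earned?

Order all 6 blocks by rate: Library/first 20 > Food Bank/first 17 > Food Bank/second 13 > Library/second 9 > Coat Drive/first 3 > Coat Drive/second 2.
Fill Library first block (40 at 20) — 80 left.
Food Bank/first (17): +20 — 60 left.
Fill Food Bank second block (50 at 13) — 10 left.
Library second at 9: only 10 left, fill 10.
Total = 20×40 + 17×20 + 13×50 + 9×10 = 1880.

1880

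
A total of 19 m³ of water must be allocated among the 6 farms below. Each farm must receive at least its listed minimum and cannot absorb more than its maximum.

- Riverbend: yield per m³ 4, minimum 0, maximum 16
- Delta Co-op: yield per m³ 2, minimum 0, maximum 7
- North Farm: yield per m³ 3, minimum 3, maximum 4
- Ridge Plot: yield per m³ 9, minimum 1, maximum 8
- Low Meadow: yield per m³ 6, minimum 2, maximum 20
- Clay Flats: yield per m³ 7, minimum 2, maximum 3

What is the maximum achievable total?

Meeting every minimum uses 0+0+3+1+2+2 = 8 m³, leaving 11.
Order the farms by yield per m³: Ridge Plot 9 > Clay Flats 7 > Low Meadow 6 > Riverbend 4 > North Farm 3 > Delta Co-op 2.
Ridge Plot takes 7 more to reach its cap of 8 — 4 left.
Clay Flats: +1 to 3 (cap) — 3 left.
Low Meadow has room for 18 more but only 3 remain, so it gets 5.
Total = 3×3 + 9×8 + 6×5 + 7×3 = 132.

132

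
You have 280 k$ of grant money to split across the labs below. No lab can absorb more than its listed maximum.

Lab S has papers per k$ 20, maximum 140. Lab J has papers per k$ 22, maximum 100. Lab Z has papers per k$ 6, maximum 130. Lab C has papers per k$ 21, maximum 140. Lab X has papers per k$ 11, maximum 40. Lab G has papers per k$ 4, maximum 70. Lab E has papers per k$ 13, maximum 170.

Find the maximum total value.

5940

Order the labs by papers per k$: Lab J 22 > Lab C 21 > Lab S 20 > Lab E 13 > Lab X 11 > Lab Z 6 > Lab G 4.
Give Lab J 100 to hit its cap of 100 — 180 left.
Lab C: +140 to 140 (cap) — 40 left.
Lab S has room for 140 but only 40 remain, so it gets 40.
Total = 20×40 + 22×100 + 21×140 = 5940.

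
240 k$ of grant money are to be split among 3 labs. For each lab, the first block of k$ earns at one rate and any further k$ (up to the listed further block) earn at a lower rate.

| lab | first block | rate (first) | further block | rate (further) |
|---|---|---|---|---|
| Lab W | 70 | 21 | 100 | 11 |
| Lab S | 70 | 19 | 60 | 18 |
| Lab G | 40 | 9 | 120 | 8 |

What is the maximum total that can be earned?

4320

Treat each block as its own option and order by rate: Lab W/tier1 21 > Lab S/tier1 19 > Lab S/tier2 18 > Lab W/tier2 11 > Lab G/tier1 9 > Lab G/tier2 8.
Fill Lab W tier1 block (70 at 21) — 170 left.
Lab S/tier1 (19): +70 — 100 left.
Lab S/tier2 (18): +60 — 40 left.
Lab W/tier2: +40 of 100 at 11; pool empty.
Total = 21×70 + 19×70 + 18×60 + 11×40 = 4320.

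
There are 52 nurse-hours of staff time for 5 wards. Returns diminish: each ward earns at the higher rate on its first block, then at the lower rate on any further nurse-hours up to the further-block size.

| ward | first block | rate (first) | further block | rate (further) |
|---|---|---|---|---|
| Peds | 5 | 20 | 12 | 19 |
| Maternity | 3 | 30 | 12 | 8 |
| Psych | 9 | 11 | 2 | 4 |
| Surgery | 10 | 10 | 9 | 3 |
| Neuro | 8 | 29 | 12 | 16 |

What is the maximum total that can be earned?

Rank every tier by rate: Maternity/tier1 30 > Neuro/tier1 29 > Peds/tier1 20 > Peds/tier2 19 > Neuro/tier2 16 > Psych/tier1 11 > Surgery/tier1 10 > Maternity/tier2 8 > Psych/tier2 4 > Surgery/tier2 3.
Maternity/tier1 (30): +3 — 49 left.
Neuro/tier1 (29): +8 — 41 left.
Peds tier1 at 20: fill all 5 — 36 left.
Peds tier2 at 19: fill all 12 — 24 left.
Neuro/tier2 (16): +12 — 12 left.
Fill Psych tier1 block (9 at 11) — 3 left.
Surgery tier1 at 10: only 3 left, fill 3.
Total = 30×3 + 29×8 + 20×5 + 19×12 + 16×12 + 11×9 + 10×3 = 971.

971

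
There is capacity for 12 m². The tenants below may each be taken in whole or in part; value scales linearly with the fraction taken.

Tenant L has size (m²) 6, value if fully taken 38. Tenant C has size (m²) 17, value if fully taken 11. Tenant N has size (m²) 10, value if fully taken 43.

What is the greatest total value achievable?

Best value per unit of size first: Tenant L 38/6≈6.33, Tenant N 43/10≈4.3, Tenant C 11/17≈0.647.
Tenant L: take in full, 6 m² for value 38 → 6 left.
Only 6 m² remain; take 6/10 of Tenant N for value 43×6/10 = 25.8.
Total value = 63.8.

63.8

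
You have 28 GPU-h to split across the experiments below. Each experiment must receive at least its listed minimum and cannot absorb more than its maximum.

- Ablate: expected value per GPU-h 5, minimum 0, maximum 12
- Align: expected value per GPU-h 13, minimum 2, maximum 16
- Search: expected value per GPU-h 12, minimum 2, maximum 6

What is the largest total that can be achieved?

310

Meeting every minimum uses 0+2+2 = 4 GPU-h, leaving 24.
Order the experiments by expected value per GPU-h: Align 13 > Search 12 > Ablate 5.
Give Align 14 more to hit its cap of 16 → 10 left.
Search: +4 to 6 (cap) → 6 left.
Ablate has room for 12 more but only 6 remain, so it gets 6.
Total = 5×6 + 13×16 + 12×6 = 310.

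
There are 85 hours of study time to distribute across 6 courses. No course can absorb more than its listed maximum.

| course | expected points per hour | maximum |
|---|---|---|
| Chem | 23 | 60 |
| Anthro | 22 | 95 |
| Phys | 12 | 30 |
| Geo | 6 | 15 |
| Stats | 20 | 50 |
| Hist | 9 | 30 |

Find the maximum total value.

Highest expected points per hour first: Chem 23 > Anthro 22 > Stats 20 > Phys 12 > Hist 9 > Geo 6.
Give Chem 60 to hit its cap of 60 — 25 left.
Anthro has room for 95 but only 25 remain, so it gets 25.
Total = 23×60 + 22×25 = 1930.

1930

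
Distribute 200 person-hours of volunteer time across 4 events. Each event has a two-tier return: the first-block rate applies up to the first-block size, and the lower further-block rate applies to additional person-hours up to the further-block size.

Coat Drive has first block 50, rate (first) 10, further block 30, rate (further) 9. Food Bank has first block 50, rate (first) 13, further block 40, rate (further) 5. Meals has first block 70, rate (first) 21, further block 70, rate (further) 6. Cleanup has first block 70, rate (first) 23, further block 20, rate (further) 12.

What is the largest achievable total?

Rank every tier by rate: Cleanup/first 23 > Meals/first 21 > Food Bank/first 13 > Cleanup/second 12 > Coat Drive/first 10 > Coat Drive/second 9 > Meals/second 6 > Food Bank/second 5.
Cleanup/first (23): +70 — 130 left.
Fill Meals first block (70 at 21) — 60 left.
Food Bank/first (13): +50 — 10 left.
Cleanup second at 12: only 10 left, fill 10.
Total = 23×70 + 21×70 + 13×50 + 12×10 = 3850.

3850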